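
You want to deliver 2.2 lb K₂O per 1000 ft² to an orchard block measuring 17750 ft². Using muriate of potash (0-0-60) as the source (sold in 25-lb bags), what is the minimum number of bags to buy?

3 bags

Product per 1000 ft² = 2.2 / 60% = 3.66667 lb.
Total product = 3.66667 × 17750 / 1000 = 65.0833 lb.
Bags = ⌈65.0833 / 25⌉ = 3.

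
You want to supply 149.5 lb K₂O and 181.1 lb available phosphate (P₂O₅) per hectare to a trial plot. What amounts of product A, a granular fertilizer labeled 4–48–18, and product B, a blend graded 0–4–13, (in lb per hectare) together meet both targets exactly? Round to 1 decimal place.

Let a = lb of product A, b = lb of product B (per hectare).
K₂O: 0.18·a + 0.13·b = 149.5
P₂O₅: 0.48·a + 0.04·b = 181.1
From row1: a = (149.5 − 0.13·b) / 0.18.
Into row2: 0.48·(149.5 − 0.13·b)/0.18 + 0.04·b = 181.1 → b = 709.457, a = 318.17.

318.2 lb product A, 709.5 lb product B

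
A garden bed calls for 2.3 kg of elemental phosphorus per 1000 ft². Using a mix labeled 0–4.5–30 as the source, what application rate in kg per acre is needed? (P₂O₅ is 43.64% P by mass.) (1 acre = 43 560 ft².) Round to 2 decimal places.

As P₂O₅: 2.3 / 0.4364 = 5.27039 kg per 1000 ft².
Product per 1000 ft² = 5.27039 / 4.5% = 117.12 kg.
Convert to per acre: 117.12 × 43.56 = 5101.742 kg.

5101.74 kg of product per acre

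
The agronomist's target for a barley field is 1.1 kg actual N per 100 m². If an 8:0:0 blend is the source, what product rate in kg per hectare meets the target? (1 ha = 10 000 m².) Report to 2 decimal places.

1375.00 kg of product per hectare

Product per 100 m² = 1.1 / 8% = 13.75 kg.
Convert to per hectare: 13.75 × 100 = 1375 kg.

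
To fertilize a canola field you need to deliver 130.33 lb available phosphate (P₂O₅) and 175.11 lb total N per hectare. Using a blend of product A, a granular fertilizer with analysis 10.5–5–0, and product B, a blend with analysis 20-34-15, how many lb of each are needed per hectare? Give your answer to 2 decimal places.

Let a = lb of product A, b = lb of product B (per hectare).
P₂O₅: 0.05·a + 0.34·b = 130.33
N: 0.105·a + 0.2·b = 175.11
Eliminate b: (row1) − 0.34/0.2·(row2) → -0.1285·a = -167.357, so a = 1302.389.
Then b = (175.11 − 0.105·1302.389) / 0.2 = 191.796.

1302.39 lb product A, 191.80 lb product B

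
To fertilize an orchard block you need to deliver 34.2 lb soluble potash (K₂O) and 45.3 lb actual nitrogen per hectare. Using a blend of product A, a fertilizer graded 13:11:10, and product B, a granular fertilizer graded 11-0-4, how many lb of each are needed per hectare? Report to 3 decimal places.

With a, b = lb per hectare of product A and product B:
K₂O: 0.1·a + 0.04·b = 34.2
N: 0.13·a + 0.11·b = 45.3
Eliminate b: (row1) − 0.04/0.11·(row2) → 0.0527273·a = 17.7273, so a = 336.2069.
Then b = (45.3 − 0.13·336.2069) / 0.11 = 14.4828.

336.207 lb product A, 14.483 lb product B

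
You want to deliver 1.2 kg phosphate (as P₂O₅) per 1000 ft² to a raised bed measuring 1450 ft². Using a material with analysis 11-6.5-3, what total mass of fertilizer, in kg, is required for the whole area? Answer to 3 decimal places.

Product per 1000 ft² = 1.2 / 6.5% = 18.4615 kg.
Total product = 18.4615 × 1450 / 1000 = 26.7692 kg.

26.769 kg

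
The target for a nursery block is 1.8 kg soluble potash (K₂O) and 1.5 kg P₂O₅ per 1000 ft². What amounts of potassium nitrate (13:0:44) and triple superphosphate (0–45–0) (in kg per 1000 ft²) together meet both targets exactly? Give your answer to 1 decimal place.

4.1 kg potassium nitrate, 3.3 kg triple superphosphate

Let a = kg of potassium nitrate, b = kg of triple superphosphate (per 1000 ft²).
K₂O: 0.44·a + 0·b = 1.8
P₂O₅: 0·a + 0.45·b = 1.5
Solving simultaneously: a = 4.09091, b = 3.33333.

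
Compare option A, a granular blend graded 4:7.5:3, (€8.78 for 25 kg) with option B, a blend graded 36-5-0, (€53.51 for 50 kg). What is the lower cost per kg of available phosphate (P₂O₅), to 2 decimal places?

option A: P₂O₅ per bag = 25 × 7.5% = 1.875 kg; cost = 8.78 / 1.875 = €4.6827/kg P₂O₅.
option B: P₂O₅ per bag = 50 × 5% = 2.5 kg; cost = 53.51 / 2.5 = €21.4040/kg P₂O₅.
option A is cheaper.

€4.68 per kg P₂O₅ (option A)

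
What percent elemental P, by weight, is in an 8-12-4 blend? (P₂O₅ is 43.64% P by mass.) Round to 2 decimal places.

%P = 12 × 0.4364 = 5.2368%.

5.24% P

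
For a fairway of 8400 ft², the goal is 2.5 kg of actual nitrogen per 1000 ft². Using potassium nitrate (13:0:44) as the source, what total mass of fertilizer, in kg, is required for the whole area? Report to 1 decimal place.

161.5 kg

Product per 1000 ft² = 2.5 / 13% = 19.2308 kg.
Total product = 19.2308 × 8400 / 1000 = 161.538 kg.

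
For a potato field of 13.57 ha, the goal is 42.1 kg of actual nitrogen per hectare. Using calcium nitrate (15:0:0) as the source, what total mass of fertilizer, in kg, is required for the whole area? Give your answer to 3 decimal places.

3808.647 kg

Product per hectare = 42.1 / 15% = 280.667 kg.
Total product = 280.667 × 13.57 = 3808.6467 kg.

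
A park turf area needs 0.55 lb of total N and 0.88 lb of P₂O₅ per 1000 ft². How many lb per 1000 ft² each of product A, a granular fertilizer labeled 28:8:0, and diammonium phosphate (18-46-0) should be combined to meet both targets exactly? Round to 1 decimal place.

0.8 lb product A, 1.8 lb diammonium phosphate

Let a = lb of product A, b = lb of diammonium phosphate (per 1000 ft²).
N: 0.28·a + 0.18·b = 0.55
P₂O₅: 0.08·a + 0.46·b = 0.88
Eliminate a: (row1) − 0.28/0.08·(row2) → -1.43·b = -2.53, so b = 1.76923.
Back-substitute: a = (0.55 − 0.18·1.76923) / 0.28 = 0.826923.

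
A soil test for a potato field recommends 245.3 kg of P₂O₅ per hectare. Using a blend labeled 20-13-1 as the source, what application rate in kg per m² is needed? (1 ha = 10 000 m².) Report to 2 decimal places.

Product per hectare = 245.3 / 13% = 1886.92 kg.
Convert to per m²: 1886.92 × 0.0001 = 0.188692 kg.

0.19 kg of product per sq m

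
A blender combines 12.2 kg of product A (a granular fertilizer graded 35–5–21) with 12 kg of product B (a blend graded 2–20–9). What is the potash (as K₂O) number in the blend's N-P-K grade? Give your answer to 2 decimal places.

Total mass = 12.2 + 12 = 24.2 kg.
K₂O mass = 21%×12.2 + 9%×12 = 3.642 kg.
% K₂O = 3.642 / 24.2 = 15.0496%.

15.05% K₂O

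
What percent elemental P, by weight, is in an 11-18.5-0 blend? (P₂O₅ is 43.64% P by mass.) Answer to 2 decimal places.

8.07% P

%P = 18.5 × 0.4364 = 8.0734%.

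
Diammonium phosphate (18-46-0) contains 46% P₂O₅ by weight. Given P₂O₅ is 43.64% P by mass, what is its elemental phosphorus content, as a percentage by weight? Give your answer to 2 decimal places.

20.07% P

%P = 46 × 0.4364 = 20.0744%.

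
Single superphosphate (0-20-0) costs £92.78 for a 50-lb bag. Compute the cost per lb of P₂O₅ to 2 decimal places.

P₂O₅ in bag = 50 × 20% = 10 lb.
Cost per lb P₂O₅ = £92.78 / 10 = £9.2780.

£9.28 per lb P₂O₅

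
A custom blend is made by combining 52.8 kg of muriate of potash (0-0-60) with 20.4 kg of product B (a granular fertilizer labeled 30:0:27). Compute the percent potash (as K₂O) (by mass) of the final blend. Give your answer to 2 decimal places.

Total mass = 52.8 + 20.4 = 73.2 kg.
K₂O mass = 60%×52.8 + 27%×20.4 = 37.188 kg.
% K₂O = 37.188 / 73.2 = 50.8033%.

50.80% K₂O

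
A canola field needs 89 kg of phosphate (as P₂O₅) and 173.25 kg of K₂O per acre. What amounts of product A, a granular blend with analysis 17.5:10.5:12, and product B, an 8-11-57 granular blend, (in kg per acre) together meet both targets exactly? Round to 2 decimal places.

With a, b = kg per acre of product A and product B:
P₂O₅: 0.105·a + 0.11·b = 89
K₂O: 0.12·a + 0.57·b = 173.25
Solving simultaneously: a = 678.939, b = 161.013.

678.94 kg product A, 161.01 kg product B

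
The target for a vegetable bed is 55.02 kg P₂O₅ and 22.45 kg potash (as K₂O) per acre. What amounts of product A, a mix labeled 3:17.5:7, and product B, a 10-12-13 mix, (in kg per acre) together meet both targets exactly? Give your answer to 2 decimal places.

310.70 kg product A, 5.39 kg product B

Let a = kg of product A, b = kg of product B (per acre).
P₂O₅: 0.175·a + 0.12·b = 55.02
K₂O: 0.07·a + 0.13·b = 22.45
Eliminate a: (row1) − 0.175/0.07·(row2) → -0.205·b = -1.105, so b = 5.39024.
Back-substitute: a = (55.02 − 0.12·5.39024) / 0.175 = 310.704.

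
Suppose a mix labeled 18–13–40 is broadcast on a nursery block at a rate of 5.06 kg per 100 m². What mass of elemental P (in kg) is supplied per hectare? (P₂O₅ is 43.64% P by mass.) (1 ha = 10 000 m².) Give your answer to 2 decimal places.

P₂O₅ per 100 m² = 5.06 × 13% = 0.6578 kg.
Elemental P = 0.6578 × 0.4364 = 0.287064 kg per 100 m².
Convert to per hectare: 0.287064 × 100 = 28.7064 kg.

28.71 kg P per hectare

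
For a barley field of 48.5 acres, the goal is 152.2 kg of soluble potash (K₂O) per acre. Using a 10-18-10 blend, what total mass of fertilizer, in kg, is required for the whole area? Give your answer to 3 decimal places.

73817.000 kg

Product per acre = 152.2 / 10% = 1522 kg.
Total product = 1522 × 48.5 = 73817 kg.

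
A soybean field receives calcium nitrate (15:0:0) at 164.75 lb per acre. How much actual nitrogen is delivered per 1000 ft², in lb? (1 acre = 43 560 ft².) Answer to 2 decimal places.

0.57 lb N per thousand sq ft

nitrogen per acre = 164.75 × 15% = 24.7125 lb.
Convert to per 1000 ft²: 24.7125 × 0.0229568 = 0.567321 lb.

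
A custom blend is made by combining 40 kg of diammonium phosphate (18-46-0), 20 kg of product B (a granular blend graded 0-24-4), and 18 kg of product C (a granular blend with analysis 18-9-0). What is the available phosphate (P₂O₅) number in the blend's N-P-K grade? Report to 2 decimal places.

Total mass = 40 + 20 + 18 = 78 kg.
P₂O₅ mass = 46%×40 + 24%×20 + 9%×18 = 24.82 kg.
% P₂O₅ = 24.82 / 78 = 31.8205%.

31.82% P₂O₅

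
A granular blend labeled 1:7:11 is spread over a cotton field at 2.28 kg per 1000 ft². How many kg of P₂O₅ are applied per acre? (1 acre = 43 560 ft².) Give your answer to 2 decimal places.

6.95 kg P₂O₅ per acre

P₂O₅ per 1000 ft² = 2.28 × 7% = 0.1596 kg.
Convert to per acre: 0.1596 × 43.56 = 6.95218 kg.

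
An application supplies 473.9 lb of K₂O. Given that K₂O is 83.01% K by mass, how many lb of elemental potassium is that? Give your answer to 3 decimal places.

K = 473.9 × 0.8301 = 393.3844 lb.

393.384 lb K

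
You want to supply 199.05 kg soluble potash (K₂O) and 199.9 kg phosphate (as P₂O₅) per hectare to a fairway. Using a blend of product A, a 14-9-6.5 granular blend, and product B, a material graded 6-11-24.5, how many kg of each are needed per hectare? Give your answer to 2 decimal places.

With a, b = kg per hectare of product A and product B:
K₂O: 0.065·a + 0.245·b = 199.05
P₂O₅: 0.09·a + 0.11·b = 199.9
Eliminate a: (row1) − 0.065/0.09·(row2) → 0.165556·b = 54.6778, so b = 330.268.
Back-substitute: a = (199.05 − 0.245·330.268) / 0.065 = 1817.4497.

1817.45 kg product A, 330.27 kg product B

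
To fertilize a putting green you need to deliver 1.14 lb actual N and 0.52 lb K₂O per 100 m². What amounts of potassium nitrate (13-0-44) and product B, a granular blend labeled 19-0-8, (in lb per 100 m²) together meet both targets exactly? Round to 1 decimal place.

Let a = lb of potassium nitrate, b = lb of product B (per 100 m²).
N: 0.13·a + 0.19·b = 1.14
K₂O: 0.44·a + 0.08·b = 0.52
Eliminate a: (row1) − 0.13/0.44·(row2) → 0.166364·b = 0.986364, so b = 5.92896.
Back-substitute: a = (1.14 − 0.19·5.92896) / 0.13 = 0.103825.

0.1 lb potassium nitrate, 5.9 lb product B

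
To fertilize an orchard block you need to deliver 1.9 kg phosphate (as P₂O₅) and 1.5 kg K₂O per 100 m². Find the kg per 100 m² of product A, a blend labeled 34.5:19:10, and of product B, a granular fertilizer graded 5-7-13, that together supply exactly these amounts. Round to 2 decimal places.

Per-100 m² balance (a = product A, b = product B):
P₂O₅: 0.19·a + 0.07·b = 1.9
K₂O: 0.1·a + 0.13·b = 1.5
From row1: a = (1.9 − 0.07·b) / 0.19.
Into row2: 0.1·(1.9 − 0.07·b)/0.19 + 0.13·b = 1.5 → b = 5.36723, a = 8.0226.

8.02 kg product A, 5.37 kg product B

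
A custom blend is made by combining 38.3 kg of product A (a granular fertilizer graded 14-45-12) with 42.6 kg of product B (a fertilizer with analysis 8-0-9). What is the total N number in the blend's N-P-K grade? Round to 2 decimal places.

10.84% N

Total mass = 38.3 + 42.6 = 80.9 kg.
N mass = 14%×38.3 + 8%×42.6 = 8.77 kg.
% N = 8.77 / 80.9 = 10.8405%.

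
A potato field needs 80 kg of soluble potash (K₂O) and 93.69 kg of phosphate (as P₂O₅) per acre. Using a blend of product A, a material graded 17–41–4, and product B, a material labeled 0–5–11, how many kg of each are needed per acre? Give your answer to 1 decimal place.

Per-acre balance (a = product A, b = product B):
K₂O: 0.04·a + 0.11·b = 80
P₂O₅: 0.41·a + 0.05·b = 93.69
Solving simultaneously: a = 146.309, b = 674.07.

146.3 kg product A, 674.1 kg product B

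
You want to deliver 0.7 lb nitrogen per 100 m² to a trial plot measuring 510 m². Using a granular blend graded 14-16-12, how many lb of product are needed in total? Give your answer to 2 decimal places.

Product per 100 m² = 0.7 / 14% = 5 lb.
Total product = 5 × 510 / 100 = 25.5 lb.

25.50 lb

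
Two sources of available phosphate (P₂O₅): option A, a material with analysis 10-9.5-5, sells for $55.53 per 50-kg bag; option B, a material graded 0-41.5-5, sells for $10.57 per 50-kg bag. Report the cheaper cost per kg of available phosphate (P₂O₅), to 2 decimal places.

option A: P₂O₅ per bag = 50 × 9.5% = 4.75 kg; cost = 55.53 / 4.75 = $11.6905/kg P₂O₅.
option B: P₂O₅ per bag = 50 × 41.5% = 20.75 kg; cost = 10.57 / 20.75 = $0.5094/kg P₂O₅.
option B is cheaper.

$0.51 per kg P₂O₅ (option B)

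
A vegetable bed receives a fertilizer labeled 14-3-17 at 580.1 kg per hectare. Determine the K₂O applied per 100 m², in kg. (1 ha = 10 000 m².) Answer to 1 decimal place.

1.0 kg K₂O per hundred sq m

K₂O per hectare = 580.1 × 17% = 98.617 kg.
Convert to per 100 m²: 98.617 × 0.01 = 0.98617 kg.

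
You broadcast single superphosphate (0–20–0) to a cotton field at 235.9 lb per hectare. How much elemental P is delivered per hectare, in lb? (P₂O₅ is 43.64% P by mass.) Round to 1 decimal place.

20.6 lb P per hectare

P₂O₅ per hectare = 235.9 × 20% = 47.18 lb.
Elemental P = 47.18 × 0.4364 = 20.5894 lb per hectare.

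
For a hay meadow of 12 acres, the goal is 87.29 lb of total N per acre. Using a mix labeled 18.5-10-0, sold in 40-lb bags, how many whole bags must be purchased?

Product per acre = 87.29 / 18.5% = 471.838 lb.
Total product = 471.838 × 12 = 5662.05 lb.
Bags = ⌈5662.05 / 40⌉ = 142.

142 bags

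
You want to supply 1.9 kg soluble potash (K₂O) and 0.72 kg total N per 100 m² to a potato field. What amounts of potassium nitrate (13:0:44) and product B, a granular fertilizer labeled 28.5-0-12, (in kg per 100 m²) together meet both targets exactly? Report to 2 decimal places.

Per-100 m² balance (a = potassium nitrate, b = product B):
K₂O: 0.44·a + 0.12·b = 1.9
N: 0.13·a + 0.285·b = 0.72
From row1: a = (1.9 − 0.12·b) / 0.44.
Into row2: 0.13·(1.9 − 0.12·b)/0.44 + 0.285·b = 0.72 → b = 0.635701, a = 4.14481.

4.14 kg potassium nitrate, 0.64 kg product B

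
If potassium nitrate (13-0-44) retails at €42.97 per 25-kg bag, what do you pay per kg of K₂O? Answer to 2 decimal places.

K₂O in bag = 25 × 44% = 11 kg.
Cost per kg K₂O = €42.97 / 11 = €3.9064.

€3.91 per kg K₂O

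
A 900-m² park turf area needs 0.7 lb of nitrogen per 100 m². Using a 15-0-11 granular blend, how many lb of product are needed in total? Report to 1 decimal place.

42.0 lb

Product per 100 m² = 0.7 / 15% = 4.66667 lb.
Total product = 4.66667 × 900 / 100 = 42 lb.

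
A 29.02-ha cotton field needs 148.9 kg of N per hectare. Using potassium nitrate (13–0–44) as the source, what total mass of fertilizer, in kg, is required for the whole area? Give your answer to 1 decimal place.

33239.1 kg

Product per hectare = 148.9 / 13% = 1145.38 kg.
Total product = 1145.38 × 29.02 = 33239.06 kg.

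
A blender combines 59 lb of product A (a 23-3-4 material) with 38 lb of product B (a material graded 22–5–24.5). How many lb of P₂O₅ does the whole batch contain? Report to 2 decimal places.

P₂O₅ mass = 3%×59 + 5%×38 = 3.67 lb.

3.67 lb P₂O₅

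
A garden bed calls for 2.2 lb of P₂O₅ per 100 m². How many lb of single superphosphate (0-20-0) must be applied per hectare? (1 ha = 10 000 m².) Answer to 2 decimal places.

Product per 100 m² = 2.2 / 20% = 11 lb.
Convert to per hectare: 11 × 100 = 1100 lb.

1100.00 lb of product per hectare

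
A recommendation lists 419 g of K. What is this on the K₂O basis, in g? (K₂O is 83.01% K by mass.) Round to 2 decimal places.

504.76 g K₂O

K₂O = 419 / 0.8301 = 504.758 g.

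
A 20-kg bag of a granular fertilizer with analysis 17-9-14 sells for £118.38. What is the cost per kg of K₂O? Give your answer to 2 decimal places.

£42.28 per kg K₂O

K₂O in bag = 20 × 14% = 2.8 kg.
Cost per kg K₂O = £118.38 / 2.8 = £42.2786.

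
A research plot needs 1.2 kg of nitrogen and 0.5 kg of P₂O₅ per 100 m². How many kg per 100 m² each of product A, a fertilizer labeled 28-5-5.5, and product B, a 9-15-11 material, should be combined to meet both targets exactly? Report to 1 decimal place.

3.6 kg product A, 2.1 kg product B

Per-100 m² balance (a = product A, b = product B):
N: 0.28·a + 0.09·b = 1.2
P₂O₅: 0.05·a + 0.15·b = 0.5
Eliminate b: (row1) − 0.09/0.15·(row2) → 0.25·a = 0.9, so a = 3.6.
Then b = (0.5 − 0.05·3.6) / 0.15 = 2.13333.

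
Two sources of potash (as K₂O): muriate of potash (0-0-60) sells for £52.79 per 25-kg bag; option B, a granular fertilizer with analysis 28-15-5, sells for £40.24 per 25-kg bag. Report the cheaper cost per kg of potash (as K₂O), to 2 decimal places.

muriate of potash: K₂O per bag = 25 × 60% = 15 kg; cost = 52.79 / 15 = £3.5193/kg K₂O.
option B: K₂O per bag = 25 × 5% = 1.25 kg; cost = 40.24 / 1.25 = £32.1920/kg K₂O.
muriate of potash is cheaper.

£3.52 per kg K₂O (muriate of potash)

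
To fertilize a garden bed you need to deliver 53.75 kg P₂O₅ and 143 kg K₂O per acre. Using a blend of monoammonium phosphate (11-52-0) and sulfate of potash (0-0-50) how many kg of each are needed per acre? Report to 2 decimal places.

With a, b = kg per acre of monoammonium phosphate and sulfate of potash:
P₂O₅: 0.52·a + 0·b = 53.75
K₂O: 0·a + 0.5·b = 143
Solving simultaneously: a = 103.365, b = 286.

103.37 kg monoammonium phosphate, 286.00 kg sulfate of potash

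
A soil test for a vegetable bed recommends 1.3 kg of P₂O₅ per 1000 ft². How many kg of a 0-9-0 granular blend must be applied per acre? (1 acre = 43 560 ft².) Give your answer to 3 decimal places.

Product per 1000 ft² = 1.3 / 9% = 14.4444 kg.
Convert to per acre: 14.4444 × 43.56 = 629.2 kg.

629.200 kg of product per acre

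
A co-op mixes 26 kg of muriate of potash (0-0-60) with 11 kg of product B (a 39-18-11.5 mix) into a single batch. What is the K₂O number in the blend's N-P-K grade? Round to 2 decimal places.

45.58% K₂O

Total mass = 26 + 11 = 37 kg.
K₂O mass = 60%×26 + 11.5%×11 = 16.865 kg.
% K₂O = 16.865 / 37 = 45.5811%.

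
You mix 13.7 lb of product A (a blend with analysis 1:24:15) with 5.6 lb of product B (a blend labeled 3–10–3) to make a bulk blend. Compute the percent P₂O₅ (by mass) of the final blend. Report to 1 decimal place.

Total mass = 13.7 + 5.6 = 19.3 lb.
P₂O₅ mass = 24%×13.7 + 10%×5.6 = 3.848 lb.
% P₂O₅ = 3.848 / 19.3 = 19.9378%.

19.9% P₂O₅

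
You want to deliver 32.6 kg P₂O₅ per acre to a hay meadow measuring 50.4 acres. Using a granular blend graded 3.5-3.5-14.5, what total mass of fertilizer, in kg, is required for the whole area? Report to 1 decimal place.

Product per acre = 32.6 / 3.5% = 931.429 kg.
Total product = 931.429 × 50.4 = 46944 kg.

46944.0 kg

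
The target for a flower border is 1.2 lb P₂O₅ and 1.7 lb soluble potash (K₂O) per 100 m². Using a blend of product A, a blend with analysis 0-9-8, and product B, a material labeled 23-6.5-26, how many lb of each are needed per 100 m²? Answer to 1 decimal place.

11.1 lb product A, 3.1 lb product B

With a, b = lb per 100 m² of product A and product B:
P₂O₅: 0.09·a + 0.065·b = 1.2
K₂O: 0.08·a + 0.26·b = 1.7
Eliminate b: (row1) − 0.065/0.26·(row2) → 0.07·a = 0.775, so a = 11.0714.
Then b = (1.7 − 0.08·11.0714) / 0.26 = 3.13187.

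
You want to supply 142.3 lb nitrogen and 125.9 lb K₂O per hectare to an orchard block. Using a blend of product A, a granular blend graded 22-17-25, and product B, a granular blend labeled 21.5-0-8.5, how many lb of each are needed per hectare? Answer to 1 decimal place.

Per-hectare balance (a = product A, b = product B):
N: 0.22·a + 0.215·b = 142.3
K₂O: 0.25·a + 0.085·b = 125.9
Eliminate b: (row1) − 0.215/0.085·(row2) → -0.412353·a = -176.153, so a = 427.19.
Then b = (125.9 − 0.25·427.19) / 0.085 = 224.736.

427.2 lb product A, 224.7 lb product B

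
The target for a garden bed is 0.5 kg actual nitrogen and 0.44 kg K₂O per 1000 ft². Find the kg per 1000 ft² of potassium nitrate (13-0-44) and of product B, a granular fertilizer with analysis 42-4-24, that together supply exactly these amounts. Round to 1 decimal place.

With a, b = kg per 1000 ft² of potassium nitrate and product B:
N: 0.13·a + 0.42·b = 0.5
K₂O: 0.44·a + 0.24·b = 0.44
Solving simultaneously: a = 0.421875, b = 1.0599.

0.4 kg potassium nitrate, 1.1 kg product B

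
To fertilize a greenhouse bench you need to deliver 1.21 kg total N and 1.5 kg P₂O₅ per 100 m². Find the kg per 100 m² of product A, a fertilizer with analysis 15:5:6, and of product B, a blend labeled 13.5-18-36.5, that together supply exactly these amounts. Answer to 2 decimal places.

0.76 kg product A, 8.12 kg product B

With a, b = kg per 100 m² of product A and product B:
N: 0.15·a + 0.135·b = 1.21
P₂O₅: 0.05·a + 0.18·b = 1.5
From row1: a = (1.21 − 0.135·b) / 0.15.
Into row2: 0.05·(1.21 − 0.135·b)/0.15 + 0.18·b = 1.5 → b = 8.12346, a = 0.755556.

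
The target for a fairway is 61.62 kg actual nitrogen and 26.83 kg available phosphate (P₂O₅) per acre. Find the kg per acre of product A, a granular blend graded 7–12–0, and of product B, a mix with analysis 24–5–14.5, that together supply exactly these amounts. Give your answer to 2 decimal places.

132.74 kg product A, 218.04 kg product B

Let a = kg of product A, b = kg of product B (per acre).
N: 0.07·a + 0.24·b = 61.62
P₂O₅: 0.12·a + 0.05·b = 26.83
From row1: a = (61.62 − 0.24·b) / 0.07.
Into row2: 0.12·(61.62 − 0.24·b)/0.07 + 0.05·b = 26.83 → b = 218.036, a = 132.735.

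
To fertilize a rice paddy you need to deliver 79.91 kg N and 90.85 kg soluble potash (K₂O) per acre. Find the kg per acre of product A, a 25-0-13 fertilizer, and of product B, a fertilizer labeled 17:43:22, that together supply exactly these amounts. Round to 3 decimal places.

With a, b = kg per acre of product A and product B:
N: 0.25·a + 0.17·b = 79.91
K₂O: 0.13·a + 0.22·b = 90.85
Solving simultaneously: a = 64.9149, b = 374.5957.

64.915 kg product A, 374.596 kg product B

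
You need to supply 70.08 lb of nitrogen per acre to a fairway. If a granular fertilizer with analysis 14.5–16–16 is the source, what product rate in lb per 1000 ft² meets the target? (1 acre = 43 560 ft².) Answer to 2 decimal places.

11.10 lb of product per thousand sq ft

Product per acre = 70.08 / 14.5% = 483.31 lb.
Convert to per 1000 ft²: 483.31 × 0.0229568 = 11.0953 lb.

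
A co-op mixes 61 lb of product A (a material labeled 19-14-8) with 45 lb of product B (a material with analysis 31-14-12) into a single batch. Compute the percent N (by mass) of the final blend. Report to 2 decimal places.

24.09% N

Total mass = 61 + 45 = 106 lb.
N mass = 19%×61 + 31%×45 = 25.54 lb.
% N = 25.54 / 106 = 24.0943%.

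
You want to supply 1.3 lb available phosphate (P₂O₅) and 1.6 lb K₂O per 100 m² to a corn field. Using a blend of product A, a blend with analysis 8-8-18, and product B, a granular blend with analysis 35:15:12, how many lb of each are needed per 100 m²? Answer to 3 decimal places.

4.828 lb product A, 6.092 lb product B

With a, b = lb per 100 m² of product A and product B:
P₂O₅: 0.08·a + 0.15·b = 1.3
K₂O: 0.18·a + 0.12·b = 1.6
Eliminate a: (row1) − 0.08/0.18·(row2) → 0.0966667·b = 0.588889, so b = 6.09195.
Back-substitute: a = (1.3 − 0.15·6.09195) / 0.08 = 4.82759.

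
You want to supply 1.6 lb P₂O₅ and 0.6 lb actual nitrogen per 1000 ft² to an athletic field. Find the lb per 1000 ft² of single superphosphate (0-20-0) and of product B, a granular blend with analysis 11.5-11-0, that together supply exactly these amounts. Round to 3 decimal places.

5.130 lb single superphosphate, 5.217 lb product B

Per-1000 ft² balance (a = single superphosphate, b = product B):
P₂O₅: 0.2·a + 0.11·b = 1.6
N: 0·a + 0.115·b = 0.6
Solving simultaneously: a = 5.13043, b = 5.21739.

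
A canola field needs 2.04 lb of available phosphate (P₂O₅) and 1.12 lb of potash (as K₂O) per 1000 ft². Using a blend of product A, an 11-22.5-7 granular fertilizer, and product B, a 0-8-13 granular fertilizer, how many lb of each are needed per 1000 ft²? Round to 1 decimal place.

With a, b = lb per 1000 ft² of product A and product B:
P₂O₅: 0.225·a + 0.08·b = 2.04
K₂O: 0.07·a + 0.13·b = 1.12
From row1: a = (2.04 − 0.08·b) / 0.225.
Into row2: 0.07·(2.04 − 0.08·b)/0.225 + 0.13·b = 1.12 → b = 4.61734, a = 7.42495.

7.4 lb product A, 4.6 lb product B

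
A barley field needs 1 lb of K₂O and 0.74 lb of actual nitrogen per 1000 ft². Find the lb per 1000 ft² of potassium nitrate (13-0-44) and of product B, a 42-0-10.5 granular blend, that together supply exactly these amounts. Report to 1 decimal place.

Per-1000 ft² balance (a = potassium nitrate, b = product B):
K₂O: 0.44·a + 0.105·b = 1
N: 0.13·a + 0.42·b = 0.74
Eliminate a: (row1) − 0.44/0.13·(row2) → -1.31654·b = -1.50462, so b = 1.14286.
Back-substitute: a = (1 − 0.105·1.14286) / 0.44 = 2.

2.0 lb potassium nitrate, 1.1 lb product B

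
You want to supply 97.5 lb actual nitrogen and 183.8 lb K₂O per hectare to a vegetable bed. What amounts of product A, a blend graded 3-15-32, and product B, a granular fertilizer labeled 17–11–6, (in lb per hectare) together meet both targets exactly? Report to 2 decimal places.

482.81 lb product A, 488.33 lb product B

Per-hectare balance (a = product A, b = product B):
N: 0.03·a + 0.17·b = 97.5
K₂O: 0.32·a + 0.06·b = 183.8
Eliminate b: (row1) − 0.17/0.06·(row2) → -0.876667·a = -423.267, so a = 482.814.
Then b = (183.8 − 0.32·482.814) / 0.06 = 488.327.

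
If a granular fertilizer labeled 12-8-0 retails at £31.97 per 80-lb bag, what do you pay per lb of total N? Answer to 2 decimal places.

£3.33 per lb N

N in bag = 80 × 12% = 9.6 lb.
Cost per lb N = £31.97 / 9.6 = £3.3302.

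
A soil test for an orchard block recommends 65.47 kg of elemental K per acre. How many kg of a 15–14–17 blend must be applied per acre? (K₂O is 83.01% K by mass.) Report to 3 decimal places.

463.941 kg of product per acre

As K₂O: 65.47 / 0.8301 = 78.87 kg per acre.
Product per acre = 78.87 / 17% = 463.9413 kg.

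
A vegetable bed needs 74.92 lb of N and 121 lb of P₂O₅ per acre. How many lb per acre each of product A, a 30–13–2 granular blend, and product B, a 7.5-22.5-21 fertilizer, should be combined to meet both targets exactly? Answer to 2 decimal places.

134.75 lb product A, 459.92 lb product B

Let a = lb of product A, b = lb of product B (per acre).
N: 0.3·a + 0.075·b = 74.92
P₂O₅: 0.13·a + 0.225·b = 121
From row1: a = (74.92 − 0.075·b) / 0.3.
Into row2: 0.13·(74.92 − 0.075·b)/0.3 + 0.225·b = 121 → b = 459.9203, a = 134.753.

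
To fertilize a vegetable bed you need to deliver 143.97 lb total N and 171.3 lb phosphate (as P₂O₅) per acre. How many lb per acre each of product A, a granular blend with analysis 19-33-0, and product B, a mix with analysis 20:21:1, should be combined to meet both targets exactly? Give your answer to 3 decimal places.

154.264 lb product A, 573.299 lb product B

Per-acre balance (a = product A, b = product B):
N: 0.19·a + 0.2·b = 143.97
P₂O₅: 0.33·a + 0.21·b = 171.3
Solving simultaneously: a = 154.2644, b = 573.2989.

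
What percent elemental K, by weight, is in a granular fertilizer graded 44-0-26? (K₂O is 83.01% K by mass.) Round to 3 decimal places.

%K = 26 × 0.8301 = 21.5826%.

21.583% K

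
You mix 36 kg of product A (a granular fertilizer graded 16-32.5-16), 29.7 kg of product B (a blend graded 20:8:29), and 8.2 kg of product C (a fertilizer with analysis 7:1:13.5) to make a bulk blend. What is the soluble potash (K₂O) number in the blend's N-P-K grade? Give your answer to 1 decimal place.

20.9% K₂O

Total mass = 36 + 29.7 + 8.2 = 73.9 kg.
K₂O mass = 16%×36 + 29%×29.7 + 13.5%×8.2 = 15.48 kg.
% K₂O = 15.48 / 73.9 = 20.9472%.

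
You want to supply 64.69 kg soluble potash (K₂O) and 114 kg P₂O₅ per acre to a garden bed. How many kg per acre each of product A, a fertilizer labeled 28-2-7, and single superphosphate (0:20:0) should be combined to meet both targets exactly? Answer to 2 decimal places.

Per-acre balance (a = product A, b = single superphosphate):
K₂O: 0.07·a + 0·b = 64.69
P₂O₅: 0.02·a + 0.2·b = 114
Eliminate a: (row1) − 0.07/0.02·(row2) → -0.7·b = -334.31, so b = 477.586.
Back-substitute: a = (64.69 − 0·477.586) / 0.07 = 924.143.

924.14 kg product A, 477.59 kg single superphosphate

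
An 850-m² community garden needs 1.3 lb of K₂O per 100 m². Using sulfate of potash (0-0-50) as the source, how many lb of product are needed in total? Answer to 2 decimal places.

22.10 lb

Product per 100 m² = 1.3 / 50% = 2.6 lb.
Total product = 2.6 × 850 / 100 = 22.1 lb.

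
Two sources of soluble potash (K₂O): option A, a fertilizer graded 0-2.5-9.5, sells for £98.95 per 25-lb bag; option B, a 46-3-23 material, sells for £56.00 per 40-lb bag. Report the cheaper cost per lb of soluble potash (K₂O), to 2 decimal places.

£6.09 per lb K₂O (option B)

option A: K₂O per bag = 25 × 9.5% = 2.375 lb; cost = 98.95 / 2.375 = £41.6632/lb K₂O.
option B: K₂O per bag = 40 × 23% = 9.2 lb; cost = 56.00 / 9.2 = £6.0870/lb K₂O.
option B is cheaper.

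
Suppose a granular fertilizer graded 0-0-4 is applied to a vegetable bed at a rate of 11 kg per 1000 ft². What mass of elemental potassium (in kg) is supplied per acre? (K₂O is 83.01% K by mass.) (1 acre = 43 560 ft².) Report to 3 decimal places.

15.910 kg K per acre

K₂O per 1000 ft² = 11 × 4% = 0.44 kg.
Elemental K = 0.44 × 0.8301 = 0.365244 kg per 1000 ft².
Convert to per acre: 0.365244 × 43.56 = 15.91003 kg.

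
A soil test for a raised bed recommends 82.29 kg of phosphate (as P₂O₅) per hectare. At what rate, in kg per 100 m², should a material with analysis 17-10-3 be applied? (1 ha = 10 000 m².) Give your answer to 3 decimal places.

Product per hectare = 82.29 / 10% = 822.9 kg.
Convert to per 100 m²: 822.9 × 0.01 = 8.229 kg.

8.229 kg of product per hundred sq m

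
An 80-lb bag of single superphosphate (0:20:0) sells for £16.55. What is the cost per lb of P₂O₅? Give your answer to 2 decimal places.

£1.03 per lb P₂O₅

P₂O₅ in bag = 80 × 20% = 16 lb.
Cost per lb P₂O₅ = £16.55 / 16 = £1.0344.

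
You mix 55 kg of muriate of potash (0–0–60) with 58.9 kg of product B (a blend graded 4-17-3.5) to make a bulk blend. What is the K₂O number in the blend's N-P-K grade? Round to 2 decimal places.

30.78% K₂O

Total mass = 55 + 58.9 = 113.9 kg.
K₂O mass = 60%×55 + 3.5%×58.9 = 35.0615 kg.
% K₂O = 35.0615 / 113.9 = 30.7827%.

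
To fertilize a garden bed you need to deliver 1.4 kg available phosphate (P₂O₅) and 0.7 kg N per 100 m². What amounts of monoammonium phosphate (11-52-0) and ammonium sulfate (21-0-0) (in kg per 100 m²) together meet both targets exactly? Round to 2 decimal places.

Let a = kg of monoammonium phosphate, b = kg of ammonium sulfate (per 100 m²).
P₂O₅: 0.52·a + 0·b = 1.4
N: 0.11·a + 0.21·b = 0.7
Eliminate a: (row1) − 0.52/0.11·(row2) → -0.992727·b = -1.90909, so b = 1.92308.
Back-substitute: a = (1.4 − 0·1.92308) / 0.52 = 2.69231.

2.69 kg monoammonium phosphate, 1.92 kg ammonium sulfate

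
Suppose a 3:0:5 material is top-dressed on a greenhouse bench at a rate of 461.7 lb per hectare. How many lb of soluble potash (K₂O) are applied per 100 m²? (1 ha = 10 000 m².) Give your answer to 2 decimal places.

K₂O per hectare = 461.7 × 5% = 23.085 lb.
Convert to per 100 m²: 23.085 × 0.01 = 0.23085 lb.

0.23 lb K₂O per hundred sq m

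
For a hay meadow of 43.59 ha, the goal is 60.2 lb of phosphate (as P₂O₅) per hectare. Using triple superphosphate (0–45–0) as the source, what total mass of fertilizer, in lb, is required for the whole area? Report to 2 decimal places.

5831.37 lb

Product per hectare = 60.2 / 45% = 133.778 lb.
Total product = 133.778 × 43.59 = 5831.373 lb.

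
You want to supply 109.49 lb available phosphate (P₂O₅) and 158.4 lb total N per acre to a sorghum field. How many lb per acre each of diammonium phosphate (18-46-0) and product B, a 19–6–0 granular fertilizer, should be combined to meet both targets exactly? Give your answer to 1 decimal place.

Per-acre balance (a = diammonium phosphate, b = product B):
P₂O₅: 0.46·a + 0.06·b = 109.49
N: 0.18·a + 0.19·b = 158.4
Eliminate a: (row1) − 0.46/0.18·(row2) → -0.425556·b = -295.31, so b = 693.94.
Back-substitute: a = (109.49 − 0.06·693.94) / 0.46 = 147.508.

147.5 lb diammonium phosphate, 693.9 lb product B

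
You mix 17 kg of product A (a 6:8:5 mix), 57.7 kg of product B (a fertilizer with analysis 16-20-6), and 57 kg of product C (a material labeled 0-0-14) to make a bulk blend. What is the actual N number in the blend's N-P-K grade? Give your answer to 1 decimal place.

7.8% N

Total mass = 17 + 57.7 + 57 = 131.7 kg.
N mass = 6%×17 + 16%×57.7 + 0%×57 = 10.252 kg.
% N = 10.252 / 131.7 = 7.78436%.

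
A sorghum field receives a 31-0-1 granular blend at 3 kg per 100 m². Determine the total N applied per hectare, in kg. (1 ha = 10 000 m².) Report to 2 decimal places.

nitrogen per 100 m² = 3 × 31% = 0.93 kg.
Convert to per hectare: 0.93 × 100 = 93 kg.

93.00 kg N per hectare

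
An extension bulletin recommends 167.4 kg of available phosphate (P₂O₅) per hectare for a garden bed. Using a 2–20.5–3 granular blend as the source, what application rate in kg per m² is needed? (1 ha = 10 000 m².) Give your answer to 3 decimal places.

0.082 kg of product per sq m

Product per hectare = 167.4 / 20.5% = 816.585 kg.
Convert to per m²: 816.585 × 0.0001 = 0.0816585 kg.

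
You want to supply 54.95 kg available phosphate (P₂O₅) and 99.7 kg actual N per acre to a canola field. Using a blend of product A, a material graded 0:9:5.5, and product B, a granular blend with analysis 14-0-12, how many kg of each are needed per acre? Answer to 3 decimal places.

610.556 kg product A, 712.143 kg product B

With a, b = kg per acre of product A and product B:
P₂O₅: 0.09·a + 0·b = 54.95
N: 0·a + 0.14·b = 99.7
Solving simultaneously: a = 610.5556, b = 712.1429.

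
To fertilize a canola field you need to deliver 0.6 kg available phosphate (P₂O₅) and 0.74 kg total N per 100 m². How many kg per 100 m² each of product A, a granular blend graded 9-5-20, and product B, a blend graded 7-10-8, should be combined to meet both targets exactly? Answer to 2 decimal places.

Per-100 m² balance (a = product A, b = product B):
P₂O₅: 0.05·a + 0.1·b = 0.6
N: 0.09·a + 0.07·b = 0.74
From row1: a = (0.6 − 0.1·b) / 0.05.
Into row2: 0.09·(0.6 − 0.1·b)/0.05 + 0.07·b = 0.74 → b = 3.09091, a = 5.81818.

5.82 kg product A, 3.09 kg product B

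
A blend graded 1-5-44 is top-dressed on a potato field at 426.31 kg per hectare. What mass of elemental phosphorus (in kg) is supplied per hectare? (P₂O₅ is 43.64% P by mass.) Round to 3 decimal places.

9.302 kg P per hectare

P₂O₅ per hectare = 426.31 × 5% = 21.3155 kg.
Elemental P = 21.3155 × 0.4364 = 9.30208 kg per hectare.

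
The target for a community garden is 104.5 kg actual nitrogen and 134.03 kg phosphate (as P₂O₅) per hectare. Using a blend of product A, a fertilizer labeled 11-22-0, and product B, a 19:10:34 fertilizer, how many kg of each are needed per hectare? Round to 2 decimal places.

Let a = kg of product A, b = kg of product B (per hectare).
N: 0.11·a + 0.19·b = 104.5
P₂O₅: 0.22·a + 0.1·b = 134.03
Eliminate b: (row1) − 0.19/0.1·(row2) → -0.308·a = -150.157, so a = 487.523.
Then b = (134.03 − 0.22·487.523) / 0.1 = 267.75.

487.52 kg product A, 267.75 kg product B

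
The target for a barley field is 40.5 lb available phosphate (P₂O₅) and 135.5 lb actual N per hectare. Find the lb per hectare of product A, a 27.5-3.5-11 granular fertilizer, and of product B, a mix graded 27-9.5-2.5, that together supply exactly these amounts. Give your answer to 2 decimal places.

With a, b = lb per hectare of product A and product B:
P₂O₅: 0.035·a + 0.095·b = 40.5
N: 0.275·a + 0.27·b = 135.5
Solving simultaneously: a = 116.192, b = 383.508.

116.19 lb product A, 383.51 lb product B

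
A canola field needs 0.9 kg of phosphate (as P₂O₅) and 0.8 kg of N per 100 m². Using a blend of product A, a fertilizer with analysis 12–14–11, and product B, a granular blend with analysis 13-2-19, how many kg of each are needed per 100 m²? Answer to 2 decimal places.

Per-100 m² balance (a = product A, b = product B):
P₂O₅: 0.14·a + 0.02·b = 0.9
N: 0.12·a + 0.13·b = 0.8
Eliminate a: (row1) − 0.14/0.12·(row2) → -0.131667·b = -0.0333333, so b = 0.253165.
Back-substitute: a = (0.9 − 0.02·0.253165) / 0.14 = 6.39241.

6.39 kg product A, 0.25 kg product B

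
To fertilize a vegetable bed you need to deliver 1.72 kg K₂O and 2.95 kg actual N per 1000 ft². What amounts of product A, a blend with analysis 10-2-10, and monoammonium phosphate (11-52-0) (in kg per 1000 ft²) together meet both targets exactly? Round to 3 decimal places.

Per-1000 ft² balance (a = product A, b = monoammonium phosphate):
K₂O: 0.1·a + 0·b = 1.72
N: 0.1·a + 0.11·b = 2.95
Eliminate a: (row1) − 0.1/0.1·(row2) → -0.11·b = -1.23, so b = 11.1818.
Back-substitute: a = (1.72 − 0·11.1818) / 0.1 = 17.2.

17.200 kg product A, 11.182 kg monoammonium phosphate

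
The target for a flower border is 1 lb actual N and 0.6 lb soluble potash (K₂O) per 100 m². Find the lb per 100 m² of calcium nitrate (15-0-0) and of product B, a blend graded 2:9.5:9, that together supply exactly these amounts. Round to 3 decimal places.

With a, b = lb per 100 m² of calcium nitrate and product B:
N: 0.15·a + 0.02·b = 1
K₂O: 0·a + 0.09·b = 0.6
Solving simultaneously: a = 5.77778, b = 6.66667.

5.778 lb calcium nitrate, 6.667 lb product B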